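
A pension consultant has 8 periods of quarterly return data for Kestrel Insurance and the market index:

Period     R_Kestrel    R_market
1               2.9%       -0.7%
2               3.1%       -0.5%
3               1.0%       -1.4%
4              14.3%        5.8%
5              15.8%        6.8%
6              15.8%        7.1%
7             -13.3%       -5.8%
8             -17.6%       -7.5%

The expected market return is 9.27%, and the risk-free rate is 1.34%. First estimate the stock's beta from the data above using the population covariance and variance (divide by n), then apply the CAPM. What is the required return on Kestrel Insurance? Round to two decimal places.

19.14%

Mean R_i = (2.9 + 3.1 + 1.0 + 14.3 + 15.8 + 15.8 − 13.3 − 17.6) / 8 = 2.7500%
Mean R_m = (-0.7 − 0.5 − 1.4 + 5.8 + 6.8 + 7.1 − 5.8 − 7.5) / 8 = 0.4750%
Σ(R_i − R̄_i)(R_m − R̄_m) = 496.2700  ⇒  Cov = 496.2700 / 8 = 62.0338
Σ(R_m − R̄_m)² = 221.0750  ⇒  Var(R_m) = 221.0750 / 8 = 27.6344
β = Cov / Var(R_m) = 62.0338 / 27.6344 = 2.2448
MRP = 9.27% − 1.34% = 7.93%
E(R) = R_f + β × MRP = 1.34% + 2.2448 × 7.93% = 19.14%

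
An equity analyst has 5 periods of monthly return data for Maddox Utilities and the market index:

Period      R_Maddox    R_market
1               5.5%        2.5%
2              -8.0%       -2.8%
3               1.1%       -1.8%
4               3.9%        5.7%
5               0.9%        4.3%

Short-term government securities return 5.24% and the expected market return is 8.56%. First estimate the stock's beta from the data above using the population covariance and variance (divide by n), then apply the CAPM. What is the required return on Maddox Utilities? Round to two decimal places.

8.50%

Mean R_i = (5.5 − 8.0 + 1.1 + 3.9 + 0.9) / 5 = 0.6800%
Mean R_m = (2.5 − 2.8 − 1.8 + 5.7 + 4.3) / 5 = 1.5800%
Σ(R_i − R̄_i)(R_m − R̄_m) = 54.8980  ⇒  Cov = 54.8980 / 5 = 10.9796
Σ(R_m − R̄_m)² = 55.8280  ⇒  Var(R_m) = 55.8280 / 5 = 11.1656
β = Cov / Var(R_m) = 10.9796 / 11.1656 = 0.9833
MRP = 8.56% − 5.24% = 3.32%
E(R) = R_f + β × MRP = 5.24% + 0.9833 × 3.32% = 8.50%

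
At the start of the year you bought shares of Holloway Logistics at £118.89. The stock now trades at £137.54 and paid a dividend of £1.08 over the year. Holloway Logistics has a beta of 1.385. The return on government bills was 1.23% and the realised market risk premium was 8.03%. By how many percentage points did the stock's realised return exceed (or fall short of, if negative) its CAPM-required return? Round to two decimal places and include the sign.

Realised HPR = (P1 + D1 − P0) / P0 = (137.54 + 1.08 − 118.89) / 118.89 = 19.73 / 118.89 = 16.5952%
CAPM required = R_f + β·MRP = 1.23% + 1.385 × 8.03% = 12.35155%
α = realised − required = 16.5952% − 12.35155% = +4.24%

+4.24%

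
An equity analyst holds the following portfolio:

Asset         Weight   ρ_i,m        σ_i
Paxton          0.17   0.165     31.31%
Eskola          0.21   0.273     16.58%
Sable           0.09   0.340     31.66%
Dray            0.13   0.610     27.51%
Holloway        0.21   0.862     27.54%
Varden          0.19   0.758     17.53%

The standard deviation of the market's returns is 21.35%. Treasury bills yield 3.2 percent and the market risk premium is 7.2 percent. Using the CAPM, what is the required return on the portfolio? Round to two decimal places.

7.41%

β_Paxton = 0.165 × 31.31% / 21.35% = 0.2420
β_Eskola = 0.273 × 16.58% / 21.35% = 0.2120
β_Sable = 0.340 × 31.66% / 21.35% = 0.5042
β_Dray = 0.610 × 27.51% / 21.35% = 0.7860
β_Holloway = 0.862 × 27.54% / 21.35% = 1.1119
β_Varden = 0.758 × 17.53% / 21.35% = 0.6224
β_P = Σ w_i β_i = 0.17×0.2420 + 0.21×0.2120 + 0.09×0.5042 + 0.13×0.7860 + 0.21×1.1119 + 0.19×0.6224 = 0.5850
E(R_P) = R_f + β_P × MRP = 3.2% + 0.5850 × 7.2% = 7.41%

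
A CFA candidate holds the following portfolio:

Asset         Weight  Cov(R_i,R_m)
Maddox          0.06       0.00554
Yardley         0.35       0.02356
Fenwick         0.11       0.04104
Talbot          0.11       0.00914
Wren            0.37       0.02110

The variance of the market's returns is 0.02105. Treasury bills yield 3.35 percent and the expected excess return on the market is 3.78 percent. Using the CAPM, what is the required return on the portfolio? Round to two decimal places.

7.28%

β_Maddox = 0.00554 / 0.02105 = 0.2632
β_Yardley = 0.02356 / 0.02105 = 1.1192
β_Fenwick = 0.04104 / 0.02105 = 1.9496
β_Talbot = 0.00914 / 0.02105 = 0.4342
β_Wren = 0.02110 / 0.02105 = 1.0024
β_P = Σ w_i β_i = 0.06×0.2632 + 0.35×1.1192 + 0.11×1.9496 + 0.11×0.4342 + 0.37×1.0024 = 1.0406
E(R_P) = R_f + β_P × MRP = 3.35% + 1.0406 × 3.78% = 7.28%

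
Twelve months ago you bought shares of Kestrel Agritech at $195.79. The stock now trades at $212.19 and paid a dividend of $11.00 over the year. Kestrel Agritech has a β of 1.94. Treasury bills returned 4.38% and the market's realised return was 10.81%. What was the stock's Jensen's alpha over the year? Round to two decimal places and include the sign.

-2.86%

Realised HPR = (P1 + D1 − P0) / P0 = (212.19 + 11.00 − 195.79) / 195.79 = 27.40 / 195.79 = 13.9946%
MRP = 10.81% − 4.38% = 6.43%
CAPM required = R_f + β·MRP = 4.38% + 1.94 × 6.43% = 16.8542%
α = realised − required = 13.9946% − 16.8542% = -2.86%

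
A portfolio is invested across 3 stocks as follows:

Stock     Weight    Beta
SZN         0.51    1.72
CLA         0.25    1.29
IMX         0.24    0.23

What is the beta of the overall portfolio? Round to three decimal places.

1.255

β_P = Σ w_i β_i = 0.51×1.72 + 0.25×1.29 + 0.24×0.23 = 1.2549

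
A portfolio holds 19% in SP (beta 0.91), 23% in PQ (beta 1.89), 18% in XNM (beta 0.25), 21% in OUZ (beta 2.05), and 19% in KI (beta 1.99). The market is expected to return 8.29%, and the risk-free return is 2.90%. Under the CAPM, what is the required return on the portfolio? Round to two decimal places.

β_P = Σ w_i β_i = 0.19×0.91 + 0.23×1.89 + 0.18×0.25 + 0.21×2.05 + 0.19×1.99 = 1.4612
MRP = 8.29% − 2.90% = 5.39%
E(R_P) = R_f + β_P × MRP = 2.90% + 1.4612 × 5.39% = 10.78%

10.78%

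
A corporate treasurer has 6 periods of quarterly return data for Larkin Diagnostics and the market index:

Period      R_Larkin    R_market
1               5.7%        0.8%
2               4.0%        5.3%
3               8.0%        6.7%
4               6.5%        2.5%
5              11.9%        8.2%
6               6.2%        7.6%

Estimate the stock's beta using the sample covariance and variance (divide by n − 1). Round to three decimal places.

Mean R_i = (5.7 + 4.0 + 8.0 + 6.5 + 11.9 + 6.2) / 6 = 7.0500%
Mean R_m = (0.8 + 5.3 + 6.7 + 2.5 + 8.2 + 7.6) / 6 = 5.1833%
Σ(R_i − R̄_i)(R_m − R̄_m) = 21.0550  ⇒  Cov = 21.0550 / 5 = 4.2110
Σ(R_m − R̄_m)² = 43.6683  ⇒  Var(R_m) = 43.6683 / 5 = 8.7337
β = Cov / Var(R_m) = 4.2110 / 8.7337 = 0.4822

0.482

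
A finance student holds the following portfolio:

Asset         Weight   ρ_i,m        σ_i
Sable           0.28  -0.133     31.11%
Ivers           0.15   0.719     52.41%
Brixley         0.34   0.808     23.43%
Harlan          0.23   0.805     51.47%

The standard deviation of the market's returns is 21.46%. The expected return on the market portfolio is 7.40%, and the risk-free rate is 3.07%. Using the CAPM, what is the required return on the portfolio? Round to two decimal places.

β_Sable = -0.133 × 31.11% / 21.46% = -0.1928
β_Ivers = 0.719 × 52.41% / 21.46% = 1.7560
β_Brixley = 0.808 × 23.43% / 21.46% = 0.8822
β_Harlan = 0.805 × 51.47% / 21.46% = 1.9307
β_P = Σ w_i β_i = 0.28×-0.1928 + 0.15×1.7560 + 0.34×0.8822 + 0.23×1.9307 = 0.9534
MRP = 7.40% − 3.07% = 4.33%
E(R_P) = R_f + β_P × MRP = 3.07% + 0.9534 × 4.33% = 7.20%

7.20%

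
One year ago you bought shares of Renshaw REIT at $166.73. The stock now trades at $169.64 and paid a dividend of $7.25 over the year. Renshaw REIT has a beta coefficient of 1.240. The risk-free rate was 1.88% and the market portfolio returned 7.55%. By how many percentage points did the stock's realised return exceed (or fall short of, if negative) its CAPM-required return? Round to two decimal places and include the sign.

-2.82%

Realised HPR = (P1 + D1 − P0) / P0 = (169.64 + 7.25 − 166.73) / 166.73 = 10.16 / 166.73 = 6.0937%
MRP = 7.55% − 1.88% = 5.67%
CAPM required = R_f + β·MRP = 1.88% + 1.240 × 5.67% = 8.91080%
α = realised − required = 6.0937% − 8.91080% = -2.82%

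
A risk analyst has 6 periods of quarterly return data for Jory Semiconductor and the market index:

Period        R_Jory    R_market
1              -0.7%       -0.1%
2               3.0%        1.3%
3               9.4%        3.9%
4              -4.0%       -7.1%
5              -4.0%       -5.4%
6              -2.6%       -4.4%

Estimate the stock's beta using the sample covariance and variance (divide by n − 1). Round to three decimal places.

Mean R_i = (-0.7 + 3.0 + 9.4 − 4.0 − 4.0 − 2.6) / 6 = 0.1833%
Mean R_m = (-0.1 + 1.3 + 3.9 − 7.1 − 5.4 − 4.4) / 6 = -1.9667%
Σ(R_i − R̄_i)(R_m − R̄_m) = 104.2333  ⇒  Cov = 104.2333 / 5 = 20.8467
Σ(R_m − R̄_m)² = 92.6333  ⇒  Var(R_m) = 92.6333 / 5 = 18.5267
β = Cov / Var(R_m) = 20.8467 / 18.5267 = 1.1252

1.125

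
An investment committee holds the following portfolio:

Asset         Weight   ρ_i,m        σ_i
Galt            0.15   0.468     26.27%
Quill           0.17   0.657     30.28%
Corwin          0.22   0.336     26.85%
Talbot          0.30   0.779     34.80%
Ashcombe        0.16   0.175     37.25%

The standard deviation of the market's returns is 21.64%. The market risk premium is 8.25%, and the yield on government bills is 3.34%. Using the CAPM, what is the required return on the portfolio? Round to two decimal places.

9.59%

β_Galt = 0.468 × 26.27% / 21.64% = 0.5681
β_Quill = 0.657 × 30.28% / 21.64% = 0.9193
β_Corwin = 0.336 × 26.85% / 21.64% = 0.4169
β_Talbot = 0.779 × 34.80% / 21.64% = 1.2527
β_Ashcombe = 0.175 × 37.25% / 21.64% = 0.3012
β_P = Σ w_i β_i = 0.15×0.5681 + 0.17×0.9193 + 0.22×0.4169 + 0.30×1.2527 + 0.16×0.3012 = 0.7572
E(R_P) = R_f + β_P × MRP = 3.34% + 0.7572 × 8.25% = 9.59%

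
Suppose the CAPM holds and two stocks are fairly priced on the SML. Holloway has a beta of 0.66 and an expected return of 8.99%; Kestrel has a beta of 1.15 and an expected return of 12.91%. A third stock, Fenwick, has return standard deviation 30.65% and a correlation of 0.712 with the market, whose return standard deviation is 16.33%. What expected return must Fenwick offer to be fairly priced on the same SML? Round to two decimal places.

14.40%

MRP = (12.91% − 8.99%) / (1.15 − 0.66) = 8.0000%
R_f = 8.99% − 0.66 × 8.0000% = 3.7100%
β_Fenwick = ρ·σ_i/σ_m = 0.712 × 30.65 / 16.33 = 1.3364
E(R_Fenwick) = R_f + β × MRP = 3.7100% + 1.3364 × 8.0000% = 14.40%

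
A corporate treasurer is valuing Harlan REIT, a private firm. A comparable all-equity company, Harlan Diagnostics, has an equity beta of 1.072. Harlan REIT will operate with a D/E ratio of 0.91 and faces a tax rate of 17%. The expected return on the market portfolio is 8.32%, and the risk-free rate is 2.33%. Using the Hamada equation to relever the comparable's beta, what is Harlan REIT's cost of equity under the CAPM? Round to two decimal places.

13.60%

β_L = β_U × [1 + (1 − t)(D/E)] = 1.072 × [1 + (1 − 0.17) × 0.91]
    = 1.072 × [1 + 0.83 × 0.91] = 1.072 × 1.7553 = 1.8817
MRP = 8.32% − 2.33% = 5.99%
E(R) = R_f + β_L × MRP = 2.33% + 1.8817 × 5.99% = 13.60%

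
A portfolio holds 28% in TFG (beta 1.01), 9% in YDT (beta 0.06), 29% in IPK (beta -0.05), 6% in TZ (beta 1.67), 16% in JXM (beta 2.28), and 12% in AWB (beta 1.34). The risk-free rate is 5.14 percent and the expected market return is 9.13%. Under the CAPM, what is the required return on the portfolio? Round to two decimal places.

8.73%

β_P = Σ w_i β_i = 0.28×1.01 + 0.09×0.06 + 0.29×-0.05 + 0.06×1.67 + 0.16×2.28 + 0.12×1.34 = 0.8995
MRP = 9.13% − 5.14% = 3.99%
E(R_P) = R_f + β_P × MRP = 5.14% + 0.8995 × 3.99% = 8.73%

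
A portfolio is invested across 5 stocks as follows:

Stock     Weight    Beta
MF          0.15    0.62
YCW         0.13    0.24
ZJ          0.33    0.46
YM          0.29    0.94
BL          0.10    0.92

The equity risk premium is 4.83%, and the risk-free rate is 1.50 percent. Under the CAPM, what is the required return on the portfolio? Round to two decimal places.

4.59%

β_P = Σ w_i β_i = 0.15×0.62 + 0.13×0.24 + 0.33×0.46 + 0.29×0.94 + 0.10×0.92 = 0.6406
E(R_P) = R_f + β_P × MRP = 1.50% + 0.6406 × 4.83% = 4.59%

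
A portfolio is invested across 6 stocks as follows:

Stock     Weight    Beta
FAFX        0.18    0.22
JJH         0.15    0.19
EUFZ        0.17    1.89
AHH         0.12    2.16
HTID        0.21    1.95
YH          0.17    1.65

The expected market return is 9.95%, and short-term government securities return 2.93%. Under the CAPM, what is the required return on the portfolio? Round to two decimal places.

12.33%

β_P = Σ w_i β_i = 0.18×0.22 + 0.15×0.19 + 0.17×1.89 + 0.12×2.16 + 0.21×1.95 + 0.17×1.65 = 1.3386
MRP = 9.95% − 2.93% = 7.02%
E(R_P) = R_f + β_P × MRP = 2.93% + 1.3386 × 7.02% = 12.33%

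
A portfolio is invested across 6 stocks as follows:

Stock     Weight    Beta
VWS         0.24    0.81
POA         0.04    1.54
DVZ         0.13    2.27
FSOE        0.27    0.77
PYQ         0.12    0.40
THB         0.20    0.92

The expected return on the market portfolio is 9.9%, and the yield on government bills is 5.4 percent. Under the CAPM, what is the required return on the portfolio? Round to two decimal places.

β_P = Σ w_i β_i = 0.24×0.81 + 0.04×1.54 + 0.13×2.27 + 0.27×0.77 + 0.12×0.40 + 0.20×0.92 = 0.9910
MRP = 9.9% − 5.4% = 4.50%
E(R_P) = R_f + β_P × MRP = 5.4% + 0.9910 × 4.5% = 9.86%

9.86%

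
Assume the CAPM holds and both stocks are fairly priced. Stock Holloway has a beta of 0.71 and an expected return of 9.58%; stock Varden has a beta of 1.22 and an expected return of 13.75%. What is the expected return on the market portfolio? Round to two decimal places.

Both satisfy E(R) = R_f + β·MRP, so the slope of the SML is
MRP = (13.75% − 9.58%) / (1.22 − 0.71) = 4.17% / 0.51 = 8.1765%
R_f = E(R_Holloway) − β_Holloway·MRP = 9.58% − 0.71 × 8.1765% = 3.7747%
E(R_m) = R_f + MRP = 3.7747% + 8.1765% = 11.95%

11.95%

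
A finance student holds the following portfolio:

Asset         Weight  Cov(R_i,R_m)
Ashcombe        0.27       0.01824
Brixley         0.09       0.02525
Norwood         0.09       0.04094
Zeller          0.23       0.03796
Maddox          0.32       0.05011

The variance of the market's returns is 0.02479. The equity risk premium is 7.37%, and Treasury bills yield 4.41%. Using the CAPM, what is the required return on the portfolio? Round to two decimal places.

15.01%

β_Ashcombe = 0.01824 / 0.02479 = 0.7358
β_Brixley = 0.02525 / 0.02479 = 1.0186
β_Norwood = 0.04094 / 0.02479 = 1.6515
β_Zeller = 0.03796 / 0.02479 = 1.5313
β_Maddox = 0.05011 / 0.02479 = 2.0214
β_P = Σ w_i β_i = 0.27×0.7358 + 0.09×1.0186 + 0.09×1.6515 + 0.23×1.5313 + 0.32×2.0214 = 1.4380
E(R_P) = R_f + β_P × MRP = 4.41% + 1.4380 × 7.37% = 15.01%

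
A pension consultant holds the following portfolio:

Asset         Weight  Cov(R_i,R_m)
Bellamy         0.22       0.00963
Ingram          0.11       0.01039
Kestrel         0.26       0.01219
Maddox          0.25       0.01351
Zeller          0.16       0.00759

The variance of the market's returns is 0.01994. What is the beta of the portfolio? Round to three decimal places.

0.553

β_Bellamy = 0.00963 / 0.01994 = 0.4829
β_Ingram = 0.01039 / 0.01994 = 0.5211
β_Kestrel = 0.01219 / 0.01994 = 0.6113
β_Maddox = 0.01351 / 0.01994 = 0.6775
β_Zeller = 0.00759 / 0.01994 = 0.3806
β_P = Σ w_i β_i = 0.22×0.4829 + 0.11×0.5211 + 0.26×0.6113 + 0.25×0.6775 + 0.16×0.3806 = 0.5528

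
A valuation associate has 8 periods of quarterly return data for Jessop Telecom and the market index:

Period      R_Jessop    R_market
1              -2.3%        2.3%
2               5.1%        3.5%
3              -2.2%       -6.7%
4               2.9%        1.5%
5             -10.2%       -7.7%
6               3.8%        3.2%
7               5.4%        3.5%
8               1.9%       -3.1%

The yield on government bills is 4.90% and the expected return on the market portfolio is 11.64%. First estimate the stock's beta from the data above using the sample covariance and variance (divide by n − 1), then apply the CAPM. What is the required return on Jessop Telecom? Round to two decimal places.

10.89%

Mean R_i = (-2.3 + 5.1 − 2.2 + 2.9 − 10.2 + 3.8 + 5.4 + 1.9) / 8 = 0.5500%
Mean R_m = (2.3 + 3.5 − 6.7 + 1.5 − 7.7 + 3.2 + 3.5 − 3.1) / 8 = -0.4375%
Σ(R_i − R̄_i)(R_m − R̄_m) = 137.2850  ⇒  Cov = 137.2850 / 7 = 19.6121
Σ(R_m − R̄_m)² = 154.5388  ⇒  Var(R_m) = 154.5388 / 7 = 22.0770
β = Cov / Var(R_m) = 19.6121 / 22.0770 = 0.8883
MRP = 11.64% − 4.90% = 6.74%
E(R) = R_f + β × MRP = 4.90% + 0.8883 × 6.74% = 10.89%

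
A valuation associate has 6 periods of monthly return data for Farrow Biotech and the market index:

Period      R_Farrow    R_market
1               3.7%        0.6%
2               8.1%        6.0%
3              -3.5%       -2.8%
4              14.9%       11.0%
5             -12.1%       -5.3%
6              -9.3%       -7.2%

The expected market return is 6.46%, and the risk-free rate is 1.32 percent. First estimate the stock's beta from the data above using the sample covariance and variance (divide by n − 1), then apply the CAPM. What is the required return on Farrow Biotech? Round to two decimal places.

Mean R_i = (3.7 + 8.1 − 3.5 + 14.9 − 12.1 − 9.3) / 6 = 0.3000%
Mean R_m = (0.6 + 6.0 − 2.8 + 11.0 − 5.3 − 7.2) / 6 = 0.3833%
Σ(R_i − R̄_i)(R_m − R̄_m) = 354.9200  ⇒  Cov = 354.9200 / 5 = 70.9840
Σ(R_m − R̄_m)² = 244.2483  ⇒  Var(R_m) = 244.2483 / 5 = 48.8497
β = Cov / Var(R_m) = 70.9840 / 48.8497 = 1.4531
MRP = 6.46% − 1.32% = 5.14%
E(R) = R_f + β × MRP = 1.32% + 1.4531 × 5.14% = 8.79%

8.79%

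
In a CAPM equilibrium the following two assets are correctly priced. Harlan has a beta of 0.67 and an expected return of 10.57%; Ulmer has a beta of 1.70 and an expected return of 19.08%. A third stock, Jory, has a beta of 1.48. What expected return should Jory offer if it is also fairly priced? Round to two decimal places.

MRP (SML slope) = (19.08% − 10.57%) / (1.70 − 0.67) = 8.51% / 1.03 = 8.2621%
R_f (intercept) = 10.57% − 0.67 × 8.2621% = 5.0344%
E(R_Jory) = R_f + β × MRP = 5.0344% + 1.48 × 8.2621% = 17.26%

17.26%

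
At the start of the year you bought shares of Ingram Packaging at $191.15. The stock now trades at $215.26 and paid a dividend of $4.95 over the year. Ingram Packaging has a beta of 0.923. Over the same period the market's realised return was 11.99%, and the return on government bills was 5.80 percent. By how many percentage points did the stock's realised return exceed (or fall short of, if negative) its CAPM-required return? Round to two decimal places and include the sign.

Realised HPR = (P1 + D1 − P0) / P0 = (215.26 + 4.95 − 191.15) / 191.15 = 29.06 / 191.15 = 15.2027%
MRP = 11.99% − 5.80% = 6.19%
CAPM required = R_f + β·MRP = 5.80% + 0.923 × 6.19% = 11.51337%
α = realised − required = 15.2027% − 11.51337% = +3.69%

+3.69%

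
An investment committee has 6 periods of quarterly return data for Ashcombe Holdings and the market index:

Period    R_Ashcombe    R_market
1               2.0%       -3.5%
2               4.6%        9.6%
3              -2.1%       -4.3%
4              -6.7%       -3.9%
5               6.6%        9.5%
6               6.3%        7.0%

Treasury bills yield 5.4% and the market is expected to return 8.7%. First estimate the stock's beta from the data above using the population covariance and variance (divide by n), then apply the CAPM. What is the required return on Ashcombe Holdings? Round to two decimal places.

Mean R_i = (2.0 + 4.6 − 2.1 − 6.7 + 6.6 + 6.3) / 6 = 1.7833%
Mean R_m = (-3.5 + 9.6 − 4.3 − 3.9 + 9.5 + 7.0) / 6 = 2.4000%
Σ(R_i − R̄_i)(R_m − R̄_m) = 153.4400  ⇒  Cov = 153.4400 / 6 = 25.5733
Σ(R_m − R̄_m)² = 242.8000  ⇒  Var(R_m) = 242.8000 / 6 = 40.4667
β = Cov / Var(R_m) = 25.5733 / 40.4667 = 0.6320
MRP = 8.7% − 5.4% = 3.30%
E(R) = R_f + β × MRP = 5.4% + 0.6320 × 3.3% = 7.49%

7.49%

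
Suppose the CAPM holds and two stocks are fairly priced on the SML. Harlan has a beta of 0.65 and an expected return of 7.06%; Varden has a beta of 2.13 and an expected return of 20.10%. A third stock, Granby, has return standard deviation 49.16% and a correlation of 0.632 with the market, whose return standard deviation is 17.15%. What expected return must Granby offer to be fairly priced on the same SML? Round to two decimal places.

17.29%

MRP = (20.10% − 7.06%) / (2.13 − 0.65) = 8.8108%
R_f = 7.06% − 0.65 × 8.8108% = 1.3330%
β_Granby = ρ·σ_i/σ_m = 0.632 × 49.16 / 17.15 = 1.8116
E(R_Granby) = R_f + β × MRP = 1.3330% + 1.8116 × 8.8108% = 17.29%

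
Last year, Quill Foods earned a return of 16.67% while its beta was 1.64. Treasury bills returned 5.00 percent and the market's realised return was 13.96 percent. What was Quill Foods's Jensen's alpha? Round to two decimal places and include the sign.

-3.02%

Market excess return = 13.96% − 5.00% = 8.96%
CAPM benchmark = R_f + β(R_m − R_f) = 5.00% + 1.64 × 8.96% = 19.6944%
α = actual − benchmark = 16.67% − 19.6944% = -3.02%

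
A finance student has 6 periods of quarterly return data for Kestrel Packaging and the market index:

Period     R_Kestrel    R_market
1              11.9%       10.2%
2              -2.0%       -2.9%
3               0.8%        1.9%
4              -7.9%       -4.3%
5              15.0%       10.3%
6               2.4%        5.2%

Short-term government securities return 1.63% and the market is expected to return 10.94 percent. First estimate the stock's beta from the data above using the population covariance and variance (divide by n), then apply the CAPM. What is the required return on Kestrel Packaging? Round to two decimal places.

Mean R_i = (11.9 − 2.0 + 0.8 − 7.9 + 15.0 + 2.4) / 6 = 3.3667%
Mean R_m = (10.2 − 2.9 + 1.9 − 4.3 + 10.3 + 5.2) / 6 = 3.4000%
Σ(R_i − R̄_i)(R_m − R̄_m) = 260.9700  ⇒  Cov = 260.9700 / 6 = 43.4950
Σ(R_m − R̄_m)² = 198.3200  ⇒  Var(R_m) = 198.3200 / 6 = 33.0533
β = Cov / Var(R_m) = 43.4950 / 33.0533 = 1.3159
MRP = 10.94% − 1.63% = 9.31%
E(R) = R_f + β × MRP = 1.63% + 1.3159 × 9.31% = 13.88%

13.88%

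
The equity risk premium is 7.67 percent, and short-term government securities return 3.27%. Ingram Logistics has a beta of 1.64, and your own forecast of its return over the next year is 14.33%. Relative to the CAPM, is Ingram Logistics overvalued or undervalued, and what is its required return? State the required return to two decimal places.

Required return = R_f + β·MRP = 3.27% + 1.64 × 7.67% = 15.85%
Forecast 14.33% < required 15.85% → the stock plots below the SML → overvalued.

Overvalued; required return 15.85%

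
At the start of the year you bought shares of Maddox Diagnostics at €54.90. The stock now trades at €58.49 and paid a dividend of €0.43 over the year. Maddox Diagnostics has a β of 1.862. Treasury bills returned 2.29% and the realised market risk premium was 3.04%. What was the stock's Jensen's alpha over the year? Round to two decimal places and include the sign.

Realised HPR = (P1 + D1 − P0) / P0 = (58.49 + 0.43 − 54.90) / 54.90 = 4.02 / 54.90 = 7.3224%
CAPM required = R_f + β·MRP = 2.29% + 1.862 × 3.04% = 7.95048%
α = realised − required = 7.3224% − 7.95048% = -0.63%

-0.63%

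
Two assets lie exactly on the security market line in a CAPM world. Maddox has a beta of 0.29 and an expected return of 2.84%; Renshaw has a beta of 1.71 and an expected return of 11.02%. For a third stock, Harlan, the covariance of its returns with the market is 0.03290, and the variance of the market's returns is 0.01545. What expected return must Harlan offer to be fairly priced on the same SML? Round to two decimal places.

MRP = (11.02% − 2.84%) / (1.71 − 0.29) = 5.7606%
R_f = 2.84% − 0.29 × 5.7606% = 1.1694%
β_Harlan = Cov / Var(R_m) = 0.03290 / 0.01545 = 2.1294
E(R_Harlan) = R_f + β × MRP = 1.1694% + 2.1294 × 5.7606% = 13.44%

13.44%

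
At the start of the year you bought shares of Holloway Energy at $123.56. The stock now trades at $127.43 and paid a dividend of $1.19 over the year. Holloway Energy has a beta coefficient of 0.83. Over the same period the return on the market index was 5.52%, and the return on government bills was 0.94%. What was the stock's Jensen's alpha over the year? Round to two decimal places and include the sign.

Realised HPR = (P1 + D1 − P0) / P0 = (127.43 + 1.19 − 123.56) / 123.56 = 5.06 / 123.56 = 4.0952%
MRP = 5.52% − 0.94% = 4.58%
CAPM required = R_f + β·MRP = 0.94% + 0.83 × 4.58% = 4.7414%
α = realised − required = 4.0952% − 4.7414% = -0.65%

-0.65%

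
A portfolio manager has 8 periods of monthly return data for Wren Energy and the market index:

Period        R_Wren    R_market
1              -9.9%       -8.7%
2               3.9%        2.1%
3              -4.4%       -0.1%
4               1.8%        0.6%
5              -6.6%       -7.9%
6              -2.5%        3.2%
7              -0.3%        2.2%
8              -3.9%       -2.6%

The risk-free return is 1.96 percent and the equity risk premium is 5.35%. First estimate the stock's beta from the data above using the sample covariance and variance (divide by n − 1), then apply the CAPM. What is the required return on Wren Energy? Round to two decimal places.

Mean R_i = (-9.9 + 3.9 − 4.4 + 1.8 − 6.6 − 2.5 − 0.3 − 3.9) / 8 = -2.7375%
Mean R_m = (-8.7 + 2.1 − 0.1 + 0.6 − 7.9 + 3.2 + 2.2 − 2.6) / 8 = -1.4000%
Σ(R_i − R̄_i)(R_m − R̄_m) = 118.8000  ⇒  Cov = 118.8000 / 7 = 16.9714
Σ(R_m − R̄_m)² = 149.0400  ⇒  Var(R_m) = 149.0400 / 7 = 21.2914
β = Cov / Var(R_m) = 16.9714 / 21.2914 = 0.7971
E(R) = R_f + β × MRP = 1.96% + 0.7971 × 5.35% = 6.22%

6.22%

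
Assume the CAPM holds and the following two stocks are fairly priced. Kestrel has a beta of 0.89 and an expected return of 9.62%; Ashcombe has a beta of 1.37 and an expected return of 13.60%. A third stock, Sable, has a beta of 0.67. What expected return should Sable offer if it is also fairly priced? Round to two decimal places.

MRP (SML slope) = (13.60% − 9.62%) / (1.37 − 0.89) = 3.98% / 0.48 = 8.2917%
R_f (intercept) = 9.62% − 0.89 × 8.2917% = 2.2404%
E(R_Sable) = R_f + β × MRP = 2.2404% + 0.67 × 8.2917% = 7.80%

7.80%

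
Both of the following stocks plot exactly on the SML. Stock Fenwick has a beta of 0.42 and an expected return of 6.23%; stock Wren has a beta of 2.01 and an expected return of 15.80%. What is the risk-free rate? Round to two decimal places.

3.70%

Both satisfy E(R) = R_f + β·MRP, so the slope of the SML is
MRP = (15.80% − 6.23%) / (2.01 − 0.42) = 9.57% / 1.59 = 6.0189%
R_f = E(R_Fenwick) − β_Fenwick·MRP = 6.23% − 0.42 × 6.0189% = 3.7021%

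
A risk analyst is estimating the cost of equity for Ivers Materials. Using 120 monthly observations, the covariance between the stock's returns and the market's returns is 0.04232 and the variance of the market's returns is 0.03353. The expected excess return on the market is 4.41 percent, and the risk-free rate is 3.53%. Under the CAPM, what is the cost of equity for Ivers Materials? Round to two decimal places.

9.10%

β = Cov(R_i, R_m) / Var(R_m) = 0.04232 / 0.03353 = 1.2622
E(R) = R_f + β × MRP = 3.53% + 1.2622 × 4.41% = 9.10%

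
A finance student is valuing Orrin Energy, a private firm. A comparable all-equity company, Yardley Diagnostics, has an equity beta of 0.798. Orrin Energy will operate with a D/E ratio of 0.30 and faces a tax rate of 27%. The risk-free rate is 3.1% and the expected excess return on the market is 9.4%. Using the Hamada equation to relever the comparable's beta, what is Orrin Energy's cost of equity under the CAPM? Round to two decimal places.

β_L = β_U × [1 + (1 − t)(D/E)] = 0.798 × [1 + (1 − 0.27) × 0.30]
    = 0.798 × [1 + 0.73 × 0.30] = 0.798 × 1.2190 = 0.9728
E(R) = R_f + β_L × MRP = 3.1% + 0.9728 × 9.4% = 12.24%

12.24%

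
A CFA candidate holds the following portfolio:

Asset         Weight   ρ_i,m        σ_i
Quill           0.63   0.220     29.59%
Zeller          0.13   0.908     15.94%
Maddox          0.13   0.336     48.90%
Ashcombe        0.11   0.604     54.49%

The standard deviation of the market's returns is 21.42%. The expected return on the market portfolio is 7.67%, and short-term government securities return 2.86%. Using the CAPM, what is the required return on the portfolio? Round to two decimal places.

β_Quill = 0.220 × 29.59% / 21.42% = 0.3039
β_Zeller = 0.908 × 15.94% / 21.42% = 0.6757
β_Maddox = 0.336 × 48.90% / 21.42% = 0.7671
β_Ashcombe = 0.604 × 54.49% / 21.42% = 1.5365
β_P = Σ w_i β_i = 0.63×0.3039 + 0.13×0.6757 + 0.13×0.7671 + 0.11×1.5365 = 0.5480
MRP = 7.67% − 2.86% = 4.81%
E(R_P) = R_f + β_P × MRP = 2.86% + 0.5480 × 4.81% = 5.50%

5.50%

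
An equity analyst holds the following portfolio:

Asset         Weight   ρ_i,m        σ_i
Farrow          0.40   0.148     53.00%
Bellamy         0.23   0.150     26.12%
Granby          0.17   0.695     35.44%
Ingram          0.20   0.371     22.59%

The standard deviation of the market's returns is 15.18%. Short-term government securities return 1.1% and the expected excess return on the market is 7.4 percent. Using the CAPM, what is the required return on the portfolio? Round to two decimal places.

β_Farrow = 0.148 × 53.00% / 15.18% = 0.5167
β_Bellamy = 0.150 × 26.12% / 15.18% = 0.2581
β_Granby = 0.695 × 35.44% / 15.18% = 1.6226
β_Ingram = 0.371 × 22.59% / 15.18% = 0.5521
β_P = Σ w_i β_i = 0.40×0.5167 + 0.23×0.2581 + 0.17×1.6226 + 0.20×0.5521 = 0.6523
E(R_P) = R_f + β_P × MRP = 1.1% + 0.6523 × 7.4% = 5.93%

5.93%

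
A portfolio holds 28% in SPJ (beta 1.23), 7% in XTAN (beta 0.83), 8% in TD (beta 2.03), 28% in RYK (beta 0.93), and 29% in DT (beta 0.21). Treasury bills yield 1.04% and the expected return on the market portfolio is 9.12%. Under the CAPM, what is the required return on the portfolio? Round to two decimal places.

8.20%

β_P = Σ w_i β_i = 0.28×1.23 + 0.07×0.83 + 0.08×2.03 + 0.28×0.93 + 0.29×0.21 = 0.8862
MRP = 9.12% − 1.04% = 8.08%
E(R_P) = R_f + β_P × MRP = 1.04% + 0.8862 × 8.08% = 8.20%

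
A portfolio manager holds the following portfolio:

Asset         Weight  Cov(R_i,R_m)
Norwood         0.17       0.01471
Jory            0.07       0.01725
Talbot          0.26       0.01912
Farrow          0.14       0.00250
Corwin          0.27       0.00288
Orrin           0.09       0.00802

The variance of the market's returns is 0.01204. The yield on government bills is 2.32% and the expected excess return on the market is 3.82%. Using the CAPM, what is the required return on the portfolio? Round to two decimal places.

5.66%

β_Norwood = 0.01471 / 0.01204 = 1.2218
β_Jory = 0.01725 / 0.01204 = 1.4327
β_Talbot = 0.01912 / 0.01204 = 1.5880
β_Farrow = 0.00250 / 0.01204 = 0.2076
β_Corwin = 0.00288 / 0.01204 = 0.2392
β_Orrin = 0.00802 / 0.01204 = 0.6661
β_P = Σ w_i β_i = 0.17×1.2218 + 0.07×1.4327 + 0.26×1.5880 + 0.14×0.2076 + 0.27×0.2392 + 0.09×0.6661 = 0.8745
E(R_P) = R_f + β_P × MRP = 2.32% + 0.8745 × 3.82% = 5.66%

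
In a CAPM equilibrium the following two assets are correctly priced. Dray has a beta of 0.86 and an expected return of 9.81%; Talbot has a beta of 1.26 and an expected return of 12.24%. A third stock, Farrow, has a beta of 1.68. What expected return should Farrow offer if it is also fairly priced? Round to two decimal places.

14.79%

MRP (SML slope) = (12.24% − 9.81%) / (1.26 − 0.86) = 2.43% / 0.40 = 6.0750%
R_f (intercept) = 9.81% − 0.86 × 6.0750% = 4.5855%
E(R_Farrow) = R_f + β × MRP = 4.5855% + 1.68 × 6.0750% = 14.79%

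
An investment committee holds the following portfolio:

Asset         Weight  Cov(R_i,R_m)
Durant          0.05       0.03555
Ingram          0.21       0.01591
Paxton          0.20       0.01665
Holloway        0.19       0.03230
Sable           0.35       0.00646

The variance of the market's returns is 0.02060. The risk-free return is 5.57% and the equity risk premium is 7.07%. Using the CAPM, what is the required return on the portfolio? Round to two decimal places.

β_Durant = 0.03555 / 0.02060 = 1.7257
β_Ingram = 0.01591 / 0.02060 = 0.7723
β_Paxton = 0.01665 / 0.02060 = 0.8083
β_Holloway = 0.03230 / 0.02060 = 1.5680
β_Sable = 0.00646 / 0.02060 = 0.3136
β_P = Σ w_i β_i = 0.05×1.7257 + 0.21×0.7723 + 0.20×0.8083 + 0.19×1.5680 + 0.35×0.3136 = 0.8178
E(R_P) = R_f + β_P × MRP = 5.57% + 0.8178 × 7.07% = 11.35%

11.35%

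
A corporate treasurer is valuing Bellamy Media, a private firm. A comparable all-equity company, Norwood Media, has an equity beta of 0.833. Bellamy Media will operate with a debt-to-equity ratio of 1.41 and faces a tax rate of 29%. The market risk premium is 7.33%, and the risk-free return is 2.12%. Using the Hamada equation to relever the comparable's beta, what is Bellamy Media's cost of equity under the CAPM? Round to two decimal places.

14.34%

β_L = β_U × [1 + (1 − t)(D/E)] = 0.833 × [1 + (1 − 0.29) × 1.41]
    = 0.833 × [1 + 0.71 × 1.41] = 0.833 × 2.0011 = 1.6669
E(R) = R_f + β_L × MRP = 2.12% + 1.6669 × 7.33% = 14.34%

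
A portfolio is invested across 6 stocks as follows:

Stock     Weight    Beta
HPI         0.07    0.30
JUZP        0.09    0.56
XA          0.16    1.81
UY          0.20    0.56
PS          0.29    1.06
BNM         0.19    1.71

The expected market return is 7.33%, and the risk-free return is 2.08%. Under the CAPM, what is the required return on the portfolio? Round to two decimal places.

β_P = Σ w_i β_i = 0.07×0.30 + 0.09×0.56 + 0.16×1.81 + 0.20×0.56 + 0.29×1.06 + 0.19×1.71 = 1.1053
MRP = 7.33% − 2.08% = 5.25%
E(R_P) = R_f + β_P × MRP = 2.08% + 1.1053 × 5.25% = 7.88%

7.88%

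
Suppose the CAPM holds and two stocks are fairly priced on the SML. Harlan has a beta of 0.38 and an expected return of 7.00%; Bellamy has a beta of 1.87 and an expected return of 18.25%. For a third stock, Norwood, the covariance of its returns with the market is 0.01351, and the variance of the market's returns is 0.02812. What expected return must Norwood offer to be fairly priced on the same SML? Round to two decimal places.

7.76%

MRP = (18.25% − 7.00%) / (1.87 − 0.38) = 7.5503%
R_f = 7.00% − 0.38 × 7.5503% = 4.1309%
β_Norwood = Cov / Var(R_m) = 0.01351 / 0.02812 = 0.4804
E(R_Norwood) = R_f + β × MRP = 4.1309% + 0.4804 × 7.5503% = 7.76%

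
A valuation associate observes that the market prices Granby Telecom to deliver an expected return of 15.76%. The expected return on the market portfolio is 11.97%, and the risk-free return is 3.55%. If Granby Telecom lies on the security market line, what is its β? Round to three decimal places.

MRP = 11.97% − 3.55% = 8.42%
β = (E(R) − R_f) / MRP = (15.76% − 3.55%) / 8.42% = 12.21% / 8.42% = 1.450

1.450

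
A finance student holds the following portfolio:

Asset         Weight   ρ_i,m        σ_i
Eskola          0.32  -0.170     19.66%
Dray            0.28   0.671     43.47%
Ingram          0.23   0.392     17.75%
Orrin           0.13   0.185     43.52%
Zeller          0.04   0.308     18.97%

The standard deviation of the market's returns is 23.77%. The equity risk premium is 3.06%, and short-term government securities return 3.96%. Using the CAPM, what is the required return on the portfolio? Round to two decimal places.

β_Eskola = -0.170 × 19.66% / 23.77% = -0.1406
β_Dray = 0.671 × 43.47% / 23.77% = 1.2271
β_Ingram = 0.392 × 17.75% / 23.77% = 0.2927
β_Orrin = 0.185 × 43.52% / 23.77% = 0.3387
β_Zeller = 0.308 × 18.97% / 23.77% = 0.2458
β_P = Σ w_i β_i = 0.32×-0.1406 + 0.28×1.2271 + 0.23×0.2927 + 0.13×0.3387 + 0.04×0.2458 = 0.4198
E(R_P) = R_f + β_P × MRP = 3.96% + 0.4198 × 3.06% = 5.24%

5.24%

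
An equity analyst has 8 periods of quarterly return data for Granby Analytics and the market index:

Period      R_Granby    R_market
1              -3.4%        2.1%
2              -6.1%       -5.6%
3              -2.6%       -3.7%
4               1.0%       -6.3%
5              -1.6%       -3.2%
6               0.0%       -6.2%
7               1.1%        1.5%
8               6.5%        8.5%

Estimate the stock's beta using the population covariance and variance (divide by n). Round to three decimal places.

0.439

Mean R_i = (-3.4 − 6.1 − 2.6 + 1.0 − 1.6 + 0.0 + 1.1 + 6.5) / 8 = -0.6375%
Mean R_m = (2.1 − 5.6 − 3.7 − 6.3 − 3.2 − 6.2 + 1.5 + 8.5) / 8 = -1.6125%
Σ(R_i − R̄_i)(R_m − R̄_m) = 84.1363  ⇒  Cov = 84.1363 / 8 = 10.5170
Σ(R_m − R̄_m)² = 191.5288  ⇒  Var(R_m) = 191.5288 / 8 = 23.9411
β = Cov / Var(R_m) = 10.5170 / 23.9411 = 0.4393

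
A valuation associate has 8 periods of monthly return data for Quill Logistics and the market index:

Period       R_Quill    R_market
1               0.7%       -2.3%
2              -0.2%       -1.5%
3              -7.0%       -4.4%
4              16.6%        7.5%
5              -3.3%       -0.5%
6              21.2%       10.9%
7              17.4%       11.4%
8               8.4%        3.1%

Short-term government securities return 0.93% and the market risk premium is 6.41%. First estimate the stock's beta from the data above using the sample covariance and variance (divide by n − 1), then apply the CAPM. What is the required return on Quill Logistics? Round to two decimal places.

11.63%

Mean R_i = (0.7 − 0.2 − 7.0 + 16.6 − 3.3 + 21.2 + 17.4 + 8.4) / 8 = 6.7250%
Mean R_m = (-2.3 − 1.5 − 4.4 + 7.5 − 0.5 + 10.9 + 11.4 + 3.1) / 8 = 3.0250%
Σ(R_i − R̄_i)(R_m − R̄_m) = 448.3750  ⇒  Cov = 448.3750 / 7 = 64.0536
Σ(R_m − R̄_m)² = 268.5750  ⇒  Var(R_m) = 268.5750 / 7 = 38.3679
β = Cov / Var(R_m) = 64.0536 / 38.3679 = 1.6695
E(R) = R_f + β × MRP = 0.93% + 1.6695 × 6.41% = 11.63%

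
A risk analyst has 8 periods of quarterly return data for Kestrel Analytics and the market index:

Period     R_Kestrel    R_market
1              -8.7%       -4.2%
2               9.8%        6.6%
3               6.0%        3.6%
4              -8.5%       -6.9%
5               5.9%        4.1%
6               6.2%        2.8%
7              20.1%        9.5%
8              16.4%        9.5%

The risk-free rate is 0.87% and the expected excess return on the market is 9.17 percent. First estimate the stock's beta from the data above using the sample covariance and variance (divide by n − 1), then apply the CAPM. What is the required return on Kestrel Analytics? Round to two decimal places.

16.43%

Mean R_i = (-8.7 + 9.8 + 6.0 − 8.5 + 5.9 + 6.2 + 20.1 + 16.4) / 8 = 5.9000%
Mean R_m = (-4.2 + 6.6 + 3.6 − 6.9 + 4.1 + 2.8 + 9.5 + 9.5) / 8 = 3.1250%
Σ(R_i − R̄_i)(R_m − R̄_m) = 422.2700  ⇒  Cov = 422.2700 / 7 = 60.3243
Σ(R_m − R̄_m)² = 248.7950  ⇒  Var(R_m) = 248.7950 / 7 = 35.5421
β = Cov / Var(R_m) = 60.3243 / 35.5421 = 1.6973
E(R) = R_f + β × MRP = 0.87% + 1.6973 × 9.17% = 16.43%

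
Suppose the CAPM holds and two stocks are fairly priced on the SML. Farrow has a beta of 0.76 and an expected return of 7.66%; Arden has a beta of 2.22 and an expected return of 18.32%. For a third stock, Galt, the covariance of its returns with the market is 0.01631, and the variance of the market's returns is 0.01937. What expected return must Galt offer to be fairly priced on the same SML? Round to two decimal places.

MRP = (18.32% − 7.66%) / (2.22 − 0.76) = 7.3014%
R_f = 7.66% − 0.76 × 7.3014% = 2.1109%
β_Galt = Cov / Var(R_m) = 0.01631 / 0.01937 = 0.8420
E(R_Galt) = R_f + β × MRP = 2.1109% + 0.8420 × 7.3014% = 8.26%

8.26%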